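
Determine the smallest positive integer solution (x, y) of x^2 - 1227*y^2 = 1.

(x, y) = (1226, 35)

First expand sqrt(1227) as a continued fraction. With x_i = (sqrt(1227) + m_i)/d_i and (m_0, d_0) = (0, 1): a_0 = floor(sqrt(1227)) = 35, since 35^2 = 1225 <= 1227 < 1296 = 36^2.
Iterate m_{i+1} = d_i*a_i - m_i, d_{i+1} = (1227 - m_{i+1}^2)/d_i, a_{i+1} = floor((a_0 + m_{i+1})/d_{i+1}):
  m_1 = 1*35 - 0 = 35, d_1 = (1227 - 35^2)/1 = 2/1 = 2, a_1 = floor((35 + 35)/2) = 35.
  m_2 = 2*35 - 35 = 35, d_2 = (1227 - 35^2)/2 = 2/2 = 1, a_2 = floor((35 + 35)/1) = 70.
  m_3 = 1*70 - 35 = 35, d_3 = (1227 - 35^2)/1 = 2/1 = 2: (m_3, d_3) = (m_1, d_1) = (35, 2), so from here the quotients repeat a_1, a_2; the period length is 2.
So sqrt(1227) = [35; (35, 70)] with period length k = 2.
k is even, so the fundamental solution of x^2 - 1227y^2 = 1 is (p_{k-1}, q_{k-1}) = (p_1, q_1); compute convergents through index 1.
Convergents (p_i = a_i*p_{i-1} + p_{i-2}, q_i = a_i*q_{i-1} + q_{i-2} with p_{-2}=0, p_{-1}=1, q_{-2}=1, q_{-1}=0):
  i=0: a_0=35, p_0 = 35*1 + 0 = 35, q_0 = 35*0 + 1 = 1.
  i=1: a_1=35, p_1 = 35*35 + 1 = 1226, q_1 = 35*1 + 0 = 35.
Check: 1226^2 - 1227*35^2 = 1503076 - 1503075 = 1, so (x, y) = (1226, 35) solves the equation, and by the theorem it is the least positive solution.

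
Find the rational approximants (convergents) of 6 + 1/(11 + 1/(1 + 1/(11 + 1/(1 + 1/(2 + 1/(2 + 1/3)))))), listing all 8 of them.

6/1, 67/11, 73/12, 870/143, 943/155, 2756/453, 6455/1061, 22121/3636

Using the convergent recurrence p_i = a_i*p_{i-1} + p_{i-2}, q_i = a_i*q_{i-1} + q_{i-2} with p_{-2}=0, p_{-1}=1, q_{-2}=1, q_{-1}=0:
  i=0: a_0=6, p_0 = 6*1 + 0 = 6, q_0 = 6*0 + 1 = 1.
  i=1: a_1=11, p_1 = 11*6 + 1 = 67, q_1 = 11*1 + 0 = 11.
  i=2: a_2=1, p_2 = 1*67 + 6 = 73, q_2 = 1*11 + 1 = 12.
  i=3: a_3=11, p_3 = 11*73 + 67 = 870, q_3 = 11*12 + 11 = 143.
  i=4: a_4=1, p_4 = 1*870 + 73 = 943, q_4 = 1*143 + 12 = 155.
  i=5: a_5=2, p_5 = 2*943 + 870 = 2756, q_5 = 2*155 + 143 = 453.
  i=6: a_6=2, p_6 = 2*2756 + 943 = 6455, q_6 = 2*453 + 155 = 1061.
  i=7: a_7=3, p_7 = 3*6455 + 2756 = 22121, q_7 = 3*1061 + 453 = 3636.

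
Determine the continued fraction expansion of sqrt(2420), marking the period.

[49; (5, 5, 1, 18, 1, 5, 5, 98)]

Write x_i = (sqrt(2420) + m_i)/d_i with (m_0, d_0) = (0, 1). a_0 = floor(sqrt(2420)) = 49, since 49^2 = 2401 <= 2420 < 2500 = 50^2.
Iterate m_{i+1} = d_i*a_i - m_i, d_{i+1} = (2420 - m_{i+1}^2)/d_i, a_{i+1} = floor((a_0 + m_{i+1})/d_{i+1}):
  m_1 = 1*49 - 0 = 49, d_1 = (2420 - 49^2)/1 = 19/1 = 19, a_1 = floor((49 + 49)/19) = 5.
  m_2 = 19*5 - 49 = 46, d_2 = (2420 - 46^2)/19 = 304/19 = 16, a_2 = floor((49 + 46)/16) = 5.
  m_3 = 16*5 - 46 = 34, d_3 = (2420 - 34^2)/16 = 1264/16 = 79, a_3 = floor((49 + 34)/79) = 1.
  m_4 = 79*1 - 34 = 45, d_4 = (2420 - 45^2)/79 = 395/79 = 5, a_4 = floor((49 + 45)/5) = 18.
  m_5 = 5*18 - 45 = 45, d_5 = (2420 - 45^2)/5 = 395/5 = 79, a_5 = floor((49 + 45)/79) = 1.
  m_6 = 79*1 - 45 = 34, d_6 = (2420 - 34^2)/79 = 1264/79 = 16, a_6 = floor((49 + 34)/16) = 5.
  m_7 = 16*5 - 34 = 46, d_7 = (2420 - 46^2)/16 = 304/16 = 19, a_7 = floor((49 + 46)/19) = 5.
  m_8 = 19*5 - 46 = 49, d_8 = (2420 - 49^2)/19 = 19/19 = 1, a_8 = floor((49 + 49)/1) = 98.
  m_9 = 1*98 - 49 = 49, d_9 = (2420 - 49^2)/1 = 19/1 = 19: (m_9, d_9) = (m_1, d_1) = (49, 19), so from here the quotients repeat a_1, ..., a_8; the period length is 8.
Hence the expansion of sqrt(2420) is a_0 = 49 followed by the repeating block 5, 5, 1, 18, 1, 5, 5, 98 (period 8).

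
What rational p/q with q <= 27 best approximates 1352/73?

463/25

Expand x = 1352/73 as a continued fraction with the Euclidean algorithm:
  1352 = 18*73 + 38, so a_0 = 18.
  73 = 1*38 + 35, so a_1 = 1.
  38 = 1*35 + 3, so a_2 = 1.
  35 = 11*3 + 2, so a_3 = 11.
  3 = 1*2 + 1, so a_4 = 1.
  2 = 2*1 + 0, so a_5 = 2.
so x = [18; 1, 1, 11, 1, 2].
Convergents (p_i = a_i*p_{i-1} + p_{i-2}, q_i = a_i*q_{i-1} + q_{i-2} with p_{-2}=0, p_{-1}=1, q_{-2}=1, q_{-1}=0), until the denominator exceeds 27:
  i=0: a_0=18, p_0 = 18*1 + 0 = 18, q_0 = 18*0 + 1 = 1.
  i=1: a_1=1, p_1 = 1*18 + 1 = 19, q_1 = 1*1 + 0 = 1.
  i=2: a_2=1, p_2 = 1*19 + 18 = 37, q_2 = 1*1 + 1 = 2.
  i=3: a_3=11, p_3 = 11*37 + 19 = 426, q_3 = 11*2 + 1 = 23.
  i=4: a_4=1, p_4 = 1*426 + 37 = 463, q_4 = 1*23 + 2 = 25.
  i=5: a_5=2, p_5 = 2*463 + 426 = 1352, q_5 = 2*25 + 23 = 73.
q_5 = 73 > 27, so the last convergent with denominator <= 27 is p_4/q_4 = 463/25.
The closest fraction with denominator <= 27 is either p_4/q_4 or the intermediate fraction (k*p_4 + p_3)/(k*q_4 + q_3) with the largest k >= 1 whose denominator stays <= 27; these approach x as k grows, and every other convergent or intermediate fraction in range is farther away.
Largest k: floor((27 - q_3)/q_4) = floor((27 - 23)/25) = 0.
Since k = 0, no intermediate fraction beyond p_4/q_4 has denominator <= 27, so the convergent 463/25 is the closest (its error is |1352*25 - 463*73|/(73*25) = 1/1825).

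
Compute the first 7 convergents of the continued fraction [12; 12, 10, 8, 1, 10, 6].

12/1, 145/12, 1462/121, 11841/980, 13303/1101, 144871/11990, 882529/73041

Using the convergent recurrence p_i = a_i*p_{i-1} + p_{i-2}, q_i = a_i*q_{i-1} + q_{i-2} with p_{-2}=0, p_{-1}=1, q_{-2}=1, q_{-1}=0:
  i=0: a_0=12, p_0 = 12*1 + 0 = 12, q_0 = 12*0 + 1 = 1.
  i=1: a_1=12, p_1 = 12*12 + 1 = 145, q_1 = 12*1 + 0 = 12.
  i=2: a_2=10, p_2 = 10*145 + 12 = 1462, q_2 = 10*12 + 1 = 121.
  i=3: a_3=8, p_3 = 8*1462 + 145 = 11841, q_3 = 8*121 + 12 = 980.
  i=4: a_4=1, p_4 = 1*11841 + 1462 = 13303, q_4 = 1*980 + 121 = 1101.
  i=5: a_5=10, p_5 = 10*13303 + 11841 = 144871, q_5 = 10*1101 + 980 = 11990.
  i=6: a_6=6, p_6 = 6*144871 + 13303 = 882529, q_6 = 6*11990 + 1101 = 73041.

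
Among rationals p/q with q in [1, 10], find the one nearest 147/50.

Expand x = 147/50 as a continued fraction with the Euclidean algorithm:
  147 = 2*50 + 47, so a_0 = 2.
  50 = 1*47 + 3, so a_1 = 1.
  47 = 15*3 + 2, so a_2 = 15.
  3 = 1*2 + 1, so a_3 = 1.
  2 = 2*1 + 0, so a_4 = 2.
so x = [2; 1, 15, 1, 2].
Convergents (p_i = a_i*p_{i-1} + p_{i-2}, q_i = a_i*q_{i-1} + q_{i-2} with p_{-2}=0, p_{-1}=1, q_{-2}=1, q_{-1}=0), until the denominator exceeds 10:
  i=0: a_0=2, p_0 = 2*1 + 0 = 2, q_0 = 2*0 + 1 = 1.
  i=1: a_1=1, p_1 = 1*2 + 1 = 3, q_1 = 1*1 + 0 = 1.
  i=2: a_2=15, p_2 = 15*3 + 2 = 47, q_2 = 15*1 + 1 = 16.
q_2 = 16 > 10, so the last convergent with denominator <= 10 is p_1/q_1 = 3/1.
The closest fraction with denominator <= 10 is either p_1/q_1 or the intermediate fraction (k*p_1 + p_0)/(k*q_1 + q_0) with the largest k >= 1 whose denominator stays <= 10; these approach x as k grows, and every other convergent or intermediate fraction in range is farther away.
Largest k: floor((10 - q_0)/q_1) = floor((10 - 1)/1) = 9.
That gives (9*3 + 2)/(9*1 + 1) = 29/10.
Compare the errors: |x - 3/1| = |147*1 - 3*50|/(50*1) = 3/50, and |x - 29/10| = |147*10 - 29*50|/(50*10) = 20/500.
Cross-multiplying, 20*50 = 1000 < 1500 = 3*500, so 20/500 is smaller: the intermediate fraction 29/10 is closer to x than 3/1.

29/10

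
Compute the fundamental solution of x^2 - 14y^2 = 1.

First expand sqrt(14) as a continued fraction. With x_i = (sqrt(14) + m_i)/d_i and (m_0, d_0) = (0, 1): a_0 = floor(sqrt(14)) = 3, since 3^2 = 9 <= 14 < 16 = 4^2.
Iterate m_{i+1} = d_i*a_i - m_i, d_{i+1} = (14 - m_{i+1}^2)/d_i, a_{i+1} = floor((a_0 + m_{i+1})/d_{i+1}):
  m_1 = 1*3 - 0 = 3, d_1 = (14 - 3^2)/1 = 5/1 = 5, a_1 = floor((3 + 3)/5) = 1.
  m_2 = 5*1 - 3 = 2, d_2 = (14 - 2^2)/5 = 10/5 = 2, a_2 = floor((3 + 2)/2) = 2.
  m_3 = 2*2 - 2 = 2, d_3 = (14 - 2^2)/2 = 10/2 = 5, a_3 = floor((3 + 2)/5) = 1.
  m_4 = 5*1 - 2 = 3, d_4 = (14 - 3^2)/5 = 5/5 = 1, a_4 = floor((3 + 3)/1) = 6.
  m_5 = 1*6 - 3 = 3, d_5 = (14 - 3^2)/1 = 5/1 = 5: (m_5, d_5) = (m_1, d_1) = (3, 5), so from here the quotients repeat a_1, ..., a_4; the period length is 4.
So sqrt(14) = [3; (1, 2, 1, 6)] with period length k = 4.
k is even, so the fundamental solution of x^2 - 14y^2 = 1 is (p_{k-1}, q_{k-1}) = (p_3, q_3); compute convergents through index 3.
Convergents (p_i = a_i*p_{i-1} + p_{i-2}, q_i = a_i*q_{i-1} + q_{i-2} with p_{-2}=0, p_{-1}=1, q_{-2}=1, q_{-1}=0):
  i=0: a_0=3, p_0 = 3*1 + 0 = 3, q_0 = 3*0 + 1 = 1.
  i=1: a_1=1, p_1 = 1*3 + 1 = 4, q_1 = 1*1 + 0 = 1.
  i=2: a_2=2, p_2 = 2*4 + 3 = 11, q_2 = 2*1 + 1 = 3.
  i=3: a_3=1, p_3 = 1*11 + 4 = 15, q_3 = 1*3 + 1 = 4.
Check: 15^2 - 14*4^2 = 225 - 224 = 1, so (x, y) = (15, 4) solves the equation, and by the theorem it is the least positive solution.

(x, y) = (15, 4)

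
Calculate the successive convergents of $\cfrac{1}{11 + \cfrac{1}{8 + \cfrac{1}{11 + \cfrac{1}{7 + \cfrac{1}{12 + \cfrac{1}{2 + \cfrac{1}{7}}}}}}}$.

Using the convergent recurrence p_i = a_i*p_{i-1} + p_{i-2}, q_i = a_i*q_{i-1} + q_{i-2} with p_{-2}=0, p_{-1}=1, q_{-2}=1, q_{-1}=0:
  i=0: a_0=0, p_0 = 0*1 + 0 = 0, q_0 = 0*0 + 1 = 1.
  i=1: a_1=11, p_1 = 11*0 + 1 = 1, q_1 = 11*1 + 0 = 11.
  i=2: a_2=8, p_2 = 8*1 + 0 = 8, q_2 = 8*11 + 1 = 89.
  i=3: a_3=11, p_3 = 11*8 + 1 = 89, q_3 = 11*89 + 11 = 990.
  i=4: a_4=7, p_4 = 7*89 + 8 = 631, q_4 = 7*990 + 89 = 7019.
  i=5: a_5=12, p_5 = 12*631 + 89 = 7661, q_5 = 12*7019 + 990 = 85218.
  i=6: a_6=2, p_6 = 2*7661 + 631 = 15953, q_6 = 2*85218 + 7019 = 177455.
  i=7: a_7=7, p_7 = 7*15953 + 7661 = 119332, q_7 = 7*177455 + 85218 = 1327403.

0/1, 1/11, 8/89, 89/990, 631/7019, 7661/85218, 15953/177455, 119332/1327403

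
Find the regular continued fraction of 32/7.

[4; 1, 1, 3]

Run the Euclidean algorithm on 32 and 7; the successive quotients are the partial quotients a_0, a_1, ... (each step inverts the fractional part left over by the previous one):
  32 = 4*7 + 4, so a_0 = 4.
  7 = 1*4 + 3, so a_1 = 1.
  4 = 1*3 + 1, so a_2 = 1.
  3 = 3*1 + 0, so a_3 = 3.
The remainder reaches 0 after 4 divisions, so the expansion has 4 partial quotients, read off in order.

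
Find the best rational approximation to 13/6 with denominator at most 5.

Expand x = 13/6 as a continued fraction with the Euclidean algorithm:
  13 = 2*6 + 1, so a_0 = 2.
  6 = 6*1 + 0, so a_1 = 6.
so x = [2; 6].
Convergents (p_i = a_i*p_{i-1} + p_{i-2}, q_i = a_i*q_{i-1} + q_{i-2} with p_{-2}=0, p_{-1}=1, q_{-2}=1, q_{-1}=0), until the denominator exceeds 5:
  i=0: a_0=2, p_0 = 2*1 + 0 = 2, q_0 = 2*0 + 1 = 1.
  i=1: a_1=6, p_1 = 6*2 + 1 = 13, q_1 = 6*1 + 0 = 6.
q_1 = 6 > 5, so the last convergent with denominator <= 5 is p_0/q_0 = 2/1.
The closest fraction with denominator <= 5 is either p_0/q_0 or the intermediate fraction (k*p_0 + p_{-1})/(k*q_0 + q_{-1}) with the largest k >= 1 whose denominator stays <= 5; these approach x as k grows, and every other convergent or intermediate fraction in range is farther away.
Largest k: floor((5 - q_{-1})/q_0) = floor((5 - 0)/1) = 5 (using the seeds p_{-1} = 1, q_{-1} = 0).
That gives (5*2 + 1)/(5*1 + 0) = 11/5.
Compare the errors: |x - 2/1| = |13*1 - 2*6|/(6*1) = 1/6, and |x - 11/5| = |13*5 - 11*6|/(6*5) = 1/30.
Cross-multiplying, 1*6 = 6 < 30 = 1*30, so 1/30 is smaller: the intermediate fraction 11/5 is closer to x than 2/1.

11/5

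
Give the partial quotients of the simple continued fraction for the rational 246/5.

Run the Euclidean algorithm on 246 and 5; the successive quotients are the partial quotients a_0, a_1, ... (each step inverts the fractional part left over by the previous one):
  246 = 49*5 + 1, so a_0 = 49.
  5 = 5*1 + 0, so a_1 = 5.
The remainder reaches 0 after 2 divisions, so the expansion has 2 partial quotients, read off in order.

[49; 5]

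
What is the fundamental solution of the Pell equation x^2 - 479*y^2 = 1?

First expand sqrt(479) as a continued fraction. With x_i = (sqrt(479) + m_i)/d_i and (m_0, d_0) = (0, 1): a_0 = floor(sqrt(479)) = 21, since 21^2 = 441 <= 479 < 484 = 22^2.
Iterate m_{i+1} = d_i*a_i - m_i, d_{i+1} = (479 - m_{i+1}^2)/d_i, a_{i+1} = floor((a_0 + m_{i+1})/d_{i+1}):
  m_1 = 1*21 - 0 = 21, d_1 = (479 - 21^2)/1 = 38/1 = 38, a_1 = floor((21 + 21)/38) = 1.
  m_2 = 38*1 - 21 = 17, d_2 = (479 - 17^2)/38 = 190/38 = 5, a_2 = floor((21 + 17)/5) = 7.
  m_3 = 5*7 - 17 = 18, d_3 = (479 - 18^2)/5 = 155/5 = 31, a_3 = floor((21 + 18)/31) = 1.
  m_4 = 31*1 - 18 = 13, d_4 = (479 - 13^2)/31 = 310/31 = 10, a_4 = floor((21 + 13)/10) = 3.
  m_5 = 10*3 - 13 = 17, d_5 = (479 - 17^2)/10 = 190/10 = 19, a_5 = floor((21 + 17)/19) = 2.
  m_6 = 19*2 - 17 = 21, d_6 = (479 - 21^2)/19 = 38/19 = 2, a_6 = floor((21 + 21)/2) = 21.
  m_7 = 2*21 - 21 = 21, d_7 = (479 - 21^2)/2 = 38/2 = 19, a_7 = floor((21 + 21)/19) = 2.
  m_8 = 19*2 - 21 = 17, d_8 = (479 - 17^2)/19 = 190/19 = 10, a_8 = floor((21 + 17)/10) = 3.
  m_9 = 10*3 - 17 = 13, d_9 = (479 - 13^2)/10 = 310/10 = 31, a_9 = floor((21 + 13)/31) = 1.
  m_10 = 31*1 - 13 = 18, d_10 = (479 - 18^2)/31 = 155/31 = 5, a_10 = floor((21 + 18)/5) = 7.
  m_11 = 5*7 - 18 = 17, d_11 = (479 - 17^2)/5 = 190/5 = 38, a_11 = floor((21 + 17)/38) = 1.
  m_12 = 38*1 - 17 = 21, d_12 = (479 - 21^2)/38 = 38/38 = 1, a_12 = floor((21 + 21)/1) = 42.
  m_13 = 1*42 - 21 = 21, d_13 = (479 - 21^2)/1 = 38/1 = 38: (m_13, d_13) = (m_1, d_1) = (21, 38), so from here the quotients repeat a_1, ..., a_12; the period length is 12.
So sqrt(479) = [21; (1, 7, 1, 3, 2, 21, 2, 3, 1, 7, 1, 42)] with period length k = 12.
k is even, so the fundamental solution of x^2 - 479y^2 = 1 is (p_{k-1}, q_{k-1}) = (p_11, q_11); compute convergents through index 11.
Convergents (p_i = a_i*p_{i-1} + p_{i-2}, q_i = a_i*q_{i-1} + q_{i-2} with p_{-2}=0, p_{-1}=1, q_{-2}=1, q_{-1}=0):
  i=0: a_0=21, p_0 = 21*1 + 0 = 21, q_0 = 21*0 + 1 = 1.
  i=1: a_1=1, p_1 = 1*21 + 1 = 22, q_1 = 1*1 + 0 = 1.
  i=2: a_2=7, p_2 = 7*22 + 21 = 175, q_2 = 7*1 + 1 = 8.
  i=3: a_3=1, p_3 = 1*175 + 22 = 197, q_3 = 1*8 + 1 = 9.
  i=4: a_4=3, p_4 = 3*197 + 175 = 766, q_4 = 3*9 + 8 = 35.
  i=5: a_5=2, p_5 = 2*766 + 197 = 1729, q_5 = 2*35 + 9 = 79.
  i=6: a_6=21, p_6 = 21*1729 + 766 = 37075, q_6 = 21*79 + 35 = 1694.
  i=7: a_7=2, p_7 = 2*37075 + 1729 = 75879, q_7 = 2*1694 + 79 = 3467.
  i=8: a_8=3, p_8 = 3*75879 + 37075 = 264712, q_8 = 3*3467 + 1694 = 12095.
  i=9: a_9=1, p_9 = 1*264712 + 75879 = 340591, q_9 = 1*12095 + 3467 = 15562.
  i=10: a_10=7, p_10 = 7*340591 + 264712 = 2648849, q_10 = 7*15562 + 12095 = 121029.
  i=11: a_11=1, p_11 = 1*2648849 + 340591 = 2989440, q_11 = 1*121029 + 15562 = 136591.
Check: 2989440^2 - 479*136591^2 = 8936751513600 - 8936751513599 = 1, so (x, y) = (2989440, 136591) solves the equation, and by the theorem it is the least positive solution.

(x, y) = (2989440, 136591)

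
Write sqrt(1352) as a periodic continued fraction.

[36; (1, 3, 2, 1, 17, 1, 2, 3, 1, 72)]

Write x_i = (sqrt(1352) + m_i)/d_i with (m_0, d_0) = (0, 1). a_0 = floor(sqrt(1352)) = 36, since 36^2 = 1296 <= 1352 < 1369 = 37^2.
Iterate m_{i+1} = d_i*a_i - m_i, d_{i+1} = (1352 - m_{i+1}^2)/d_i, a_{i+1} = floor((a_0 + m_{i+1})/d_{i+1}):
  m_1 = 1*36 - 0 = 36, d_1 = (1352 - 36^2)/1 = 56/1 = 56, a_1 = floor((36 + 36)/56) = 1.
  m_2 = 56*1 - 36 = 20, d_2 = (1352 - 20^2)/56 = 952/56 = 17, a_2 = floor((36 + 20)/17) = 3.
  m_3 = 17*3 - 20 = 31, d_3 = (1352 - 31^2)/17 = 391/17 = 23, a_3 = floor((36 + 31)/23) = 2.
  m_4 = 23*2 - 31 = 15, d_4 = (1352 - 15^2)/23 = 1127/23 = 49, a_4 = floor((36 + 15)/49) = 1.
  m_5 = 49*1 - 15 = 34, d_5 = (1352 - 34^2)/49 = 196/49 = 4, a_5 = floor((36 + 34)/4) = 17.
  m_6 = 4*17 - 34 = 34, d_6 = (1352 - 34^2)/4 = 196/4 = 49, a_6 = floor((36 + 34)/49) = 1.
  m_7 = 49*1 - 34 = 15, d_7 = (1352 - 15^2)/49 = 1127/49 = 23, a_7 = floor((36 + 15)/23) = 2.
  m_8 = 23*2 - 15 = 31, d_8 = (1352 - 31^2)/23 = 391/23 = 17, a_8 = floor((36 + 31)/17) = 3.
  m_9 = 17*3 - 31 = 20, d_9 = (1352 - 20^2)/17 = 952/17 = 56, a_9 = floor((36 + 20)/56) = 1.
  m_10 = 56*1 - 20 = 36, d_10 = (1352 - 36^2)/56 = 56/56 = 1, a_10 = floor((36 + 36)/1) = 72.
  m_11 = 1*72 - 36 = 36, d_11 = (1352 - 36^2)/1 = 56/1 = 56: (m_11, d_11) = (m_1, d_1) = (36, 56), so from here the quotients repeat a_1, ..., a_10; the period length is 10.
Hence the expansion of sqrt(1352) is a_0 = 36 followed by the repeating block 1, 3, 2, 1, 17, 1, 2, 3, 1, 72 (period 10).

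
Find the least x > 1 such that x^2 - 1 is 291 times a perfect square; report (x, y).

First expand sqrt(291) as a continued fraction. With x_i = (sqrt(291) + m_i)/d_i and (m_0, d_0) = (0, 1): a_0 = floor(sqrt(291)) = 17, since 17^2 = 289 <= 291 < 324 = 18^2.
Iterate m_{i+1} = d_i*a_i - m_i, d_{i+1} = (291 - m_{i+1}^2)/d_i, a_{i+1} = floor((a_0 + m_{i+1})/d_{i+1}):
  m_1 = 1*17 - 0 = 17, d_1 = (291 - 17^2)/1 = 2/1 = 2, a_1 = floor((17 + 17)/2) = 17.
  m_2 = 2*17 - 17 = 17, d_2 = (291 - 17^2)/2 = 2/2 = 1, a_2 = floor((17 + 17)/1) = 34.
  m_3 = 1*34 - 17 = 17, d_3 = (291 - 17^2)/1 = 2/1 = 2: (m_3, d_3) = (m_1, d_1) = (17, 2), so from here the quotients repeat a_1, a_2; the period length is 2.
So sqrt(291) = [17; (17, 34)] with period length k = 2.
k is even, so the fundamental solution of x^2 - 291y^2 = 1 is (p_{k-1}, q_{k-1}) = (p_1, q_1); compute convergents through index 1.
Convergents (p_i = a_i*p_{i-1} + p_{i-2}, q_i = a_i*q_{i-1} + q_{i-2} with p_{-2}=0, p_{-1}=1, q_{-2}=1, q_{-1}=0):
  i=0: a_0=17, p_0 = 17*1 + 0 = 17, q_0 = 17*0 + 1 = 1.
  i=1: a_1=17, p_1 = 17*17 + 1 = 290, q_1 = 17*1 + 0 = 17.
Check: 290^2 - 291*17^2 = 84100 - 84099 = 1, so (x, y) = (290, 17) solves the equation, and by the theorem it is the least positive solution.

(x, y) = (290, 17)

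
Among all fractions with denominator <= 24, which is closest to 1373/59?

Expand x = 1373/59 as a continued fraction with the Euclidean algorithm:
  1373 = 23*59 + 16, so a_0 = 23.
  59 = 3*16 + 11, so a_1 = 3.
  16 = 1*11 + 5, so a_2 = 1.
  11 = 2*5 + 1, so a_3 = 2.
  5 = 5*1 + 0, so a_4 = 5.
so x = [23; 3, 1, 2, 5].
Convergents (p_i = a_i*p_{i-1} + p_{i-2}, q_i = a_i*q_{i-1} + q_{i-2} with p_{-2}=0, p_{-1}=1, q_{-2}=1, q_{-1}=0), until the denominator exceeds 24:
  i=0: a_0=23, p_0 = 23*1 + 0 = 23, q_0 = 23*0 + 1 = 1.
  i=1: a_1=3, p_1 = 3*23 + 1 = 70, q_1 = 3*1 + 0 = 3.
  i=2: a_2=1, p_2 = 1*70 + 23 = 93, q_2 = 1*3 + 1 = 4.
  i=3: a_3=2, p_3 = 2*93 + 70 = 256, q_3 = 2*4 + 3 = 11.
  i=4: a_4=5, p_4 = 5*256 + 93 = 1373, q_4 = 5*11 + 4 = 59.
q_4 = 59 > 24, so the last convergent with denominator <= 24 is p_3/q_3 = 256/11.
The closest fraction with denominator <= 24 is either p_3/q_3 or the intermediate fraction (k*p_3 + p_2)/(k*q_3 + q_2) with the largest k >= 1 whose denominator stays <= 24; these approach x as k grows, and every other convergent or intermediate fraction in range is farther away.
Largest k: floor((24 - q_2)/q_3) = floor((24 - 4)/11) = 1.
That gives (1*256 + 93)/(1*11 + 4) = 349/15.
Compare the errors: |x - 256/11| = |1373*11 - 256*59|/(59*11) = 1/649, and |x - 349/15| = |1373*15 - 349*59|/(59*15) = 4/885.
Cross-multiplying, 1*885 = 885 < 2596 = 4*649, so 1/649 is smaller: the convergent 256/11 is closer to x than 349/15.

256/11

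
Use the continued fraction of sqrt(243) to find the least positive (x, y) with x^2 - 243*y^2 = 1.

First expand sqrt(243) as a continued fraction. With x_i = (sqrt(243) + m_i)/d_i and (m_0, d_0) = (0, 1): a_0 = floor(sqrt(243)) = 15, since 15^2 = 225 <= 243 < 256 = 16^2.
Iterate m_{i+1} = d_i*a_i - m_i, d_{i+1} = (243 - m_{i+1}^2)/d_i, a_{i+1} = floor((a_0 + m_{i+1})/d_{i+1}):
  m_1 = 1*15 - 0 = 15, d_1 = (243 - 15^2)/1 = 18/1 = 18, a_1 = floor((15 + 15)/18) = 1.
  m_2 = 18*1 - 15 = 3, d_2 = (243 - 3^2)/18 = 234/18 = 13, a_2 = floor((15 + 3)/13) = 1.
  m_3 = 13*1 - 3 = 10, d_3 = (243 - 10^2)/13 = 143/13 = 11, a_3 = floor((15 + 10)/11) = 2.
  m_4 = 11*2 - 10 = 12, d_4 = (243 - 12^2)/11 = 99/11 = 9, a_4 = floor((15 + 12)/9) = 3.
  m_5 = 9*3 - 12 = 15, d_5 = (243 - 15^2)/9 = 18/9 = 2, a_5 = floor((15 + 15)/2) = 15.
  m_6 = 2*15 - 15 = 15, d_6 = (243 - 15^2)/2 = 18/2 = 9, a_6 = floor((15 + 15)/9) = 3.
  m_7 = 9*3 - 15 = 12, d_7 = (243 - 12^2)/9 = 99/9 = 11, a_7 = floor((15 + 12)/11) = 2.
  m_8 = 11*2 - 12 = 10, d_8 = (243 - 10^2)/11 = 143/11 = 13, a_8 = floor((15 + 10)/13) = 1.
  m_9 = 13*1 - 10 = 3, d_9 = (243 - 3^2)/13 = 234/13 = 18, a_9 = floor((15 + 3)/18) = 1.
  m_10 = 18*1 - 3 = 15, d_10 = (243 - 15^2)/18 = 18/18 = 1, a_10 = floor((15 + 15)/1) = 30.
  m_11 = 1*30 - 15 = 15, d_11 = (243 - 15^2)/1 = 18/1 = 18: (m_11, d_11) = (m_1, d_1) = (15, 18), so from here the quotients repeat a_1, ..., a_10; the period length is 10.
So sqrt(243) = [15; (1, 1, 2, 3, 15, 3, 2, 1, 1, 30)] with period length k = 10.
k is even, so the fundamental solution of x^2 - 243y^2 = 1 is (p_{k-1}, q_{k-1}) = (p_9, q_9); compute convergents through index 9.
Convergents (p_i = a_i*p_{i-1} + p_{i-2}, q_i = a_i*q_{i-1} + q_{i-2} with p_{-2}=0, p_{-1}=1, q_{-2}=1, q_{-1}=0):
  i=0: a_0=15, p_0 = 15*1 + 0 = 15, q_0 = 15*0 + 1 = 1.
  i=1: a_1=1, p_1 = 1*15 + 1 = 16, q_1 = 1*1 + 0 = 1.
  i=2: a_2=1, p_2 = 1*16 + 15 = 31, q_2 = 1*1 + 1 = 2.
  i=3: a_3=2, p_3 = 2*31 + 16 = 78, q_3 = 2*2 + 1 = 5.
  i=4: a_4=3, p_4 = 3*78 + 31 = 265, q_4 = 3*5 + 2 = 17.
  i=5: a_5=15, p_5 = 15*265 + 78 = 4053, q_5 = 15*17 + 5 = 260.
  i=6: a_6=3, p_6 = 3*4053 + 265 = 12424, q_6 = 3*260 + 17 = 797.
  i=7: a_7=2, p_7 = 2*12424 + 4053 = 28901, q_7 = 2*797 + 260 = 1854.
  i=8: a_8=1, p_8 = 1*28901 + 12424 = 41325, q_8 = 1*1854 + 797 = 2651.
  i=9: a_9=1, p_9 = 1*41325 + 28901 = 70226, q_9 = 1*2651 + 1854 = 4505.
Check: 70226^2 - 243*4505^2 = 4931691076 - 4931691075 = 1, so (x, y) = (70226, 4505) solves the equation, and by the theorem it is the least positive solution.

(x, y) = (70226, 4505)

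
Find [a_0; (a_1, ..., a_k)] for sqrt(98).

[9; (1, 8, 1, 18)]

Write x_i = (sqrt(98) + m_i)/d_i with (m_0, d_0) = (0, 1). a_0 = floor(sqrt(98)) = 9, since 9^2 = 81 <= 98 < 100 = 10^2.
Iterate m_{i+1} = d_i*a_i - m_i, d_{i+1} = (98 - m_{i+1}^2)/d_i, a_{i+1} = floor((a_0 + m_{i+1})/d_{i+1}):
  m_1 = 1*9 - 0 = 9, d_1 = (98 - 9^2)/1 = 17/1 = 17, a_1 = floor((9 + 9)/17) = 1.
  m_2 = 17*1 - 9 = 8, d_2 = (98 - 8^2)/17 = 34/17 = 2, a_2 = floor((9 + 8)/2) = 8.
  m_3 = 2*8 - 8 = 8, d_3 = (98 - 8^2)/2 = 34/2 = 17, a_3 = floor((9 + 8)/17) = 1.
  m_4 = 17*1 - 8 = 9, d_4 = (98 - 9^2)/17 = 17/17 = 1, a_4 = floor((9 + 9)/1) = 18.
  m_5 = 1*18 - 9 = 9, d_5 = (98 - 9^2)/1 = 17/1 = 17: (m_5, d_5) = (m_1, d_1) = (9, 17), so from here the quotients repeat a_1, ..., a_4; the period length is 4.
Hence the expansion of sqrt(98) is a_0 = 9 followed by the repeating block 1, 8, 1, 18 (period 4).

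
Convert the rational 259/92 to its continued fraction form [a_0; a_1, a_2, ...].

Run the Euclidean algorithm on 259 and 92; the successive quotients are the partial quotients a_0, a_1, ... (each step inverts the fractional part left over by the previous one):
  259 = 2*92 + 75, so a_0 = 2.
  92 = 1*75 + 17, so a_1 = 1.
  75 = 4*17 + 7, so a_2 = 4.
  17 = 2*7 + 3, so a_3 = 2.
  7 = 2*3 + 1, so a_4 = 2.
  3 = 3*1 + 0, so a_5 = 3.
The remainder reaches 0 after 6 divisions, so the expansion has 6 partial quotients, read off in order.

[2; 1, 4, 2, 2, 3]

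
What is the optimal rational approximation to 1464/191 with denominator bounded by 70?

23/3

Expand x = 1464/191 as a continued fraction with the Euclidean algorithm:
  1464 = 7*191 + 127, so a_0 = 7.
  191 = 1*127 + 64, so a_1 = 1.
  127 = 1*64 + 63, so a_2 = 1.
  64 = 1*63 + 1, so a_3 = 1.
  63 = 63*1 + 0, so a_4 = 63.
so x = [7; 1, 1, 1, 63].
Convergents (p_i = a_i*p_{i-1} + p_{i-2}, q_i = a_i*q_{i-1} + q_{i-2} with p_{-2}=0, p_{-1}=1, q_{-2}=1, q_{-1}=0), until the denominator exceeds 70:
  i=0: a_0=7, p_0 = 7*1 + 0 = 7, q_0 = 7*0 + 1 = 1.
  i=1: a_1=1, p_1 = 1*7 + 1 = 8, q_1 = 1*1 + 0 = 1.
  i=2: a_2=1, p_2 = 1*8 + 7 = 15, q_2 = 1*1 + 1 = 2.
  i=3: a_3=1, p_3 = 1*15 + 8 = 23, q_3 = 1*2 + 1 = 3.
  i=4: a_4=63, p_4 = 63*23 + 15 = 1464, q_4 = 63*3 + 2 = 191.
q_4 = 191 > 70, so the last convergent with denominator <= 70 is p_3/q_3 = 23/3.
The closest fraction with denominator <= 70 is either p_3/q_3 or the intermediate fraction (k*p_3 + p_2)/(k*q_3 + q_2) with the largest k >= 1 whose denominator stays <= 70; these approach x as k grows, and every other convergent or intermediate fraction in range is farther away.
Largest k: floor((70 - q_2)/q_3) = floor((70 - 2)/3) = 22.
That gives (22*23 + 15)/(22*3 + 2) = 521/68.
Compare the errors: |x - 23/3| = |1464*3 - 23*191|/(191*3) = 1/573, and |x - 521/68| = |1464*68 - 521*191|/(191*68) = 41/12988.
Cross-multiplying, 1*12988 = 12988 < 23493 = 41*573, so 1/573 is smaller: the convergent 23/3 is closer to x than 521/68.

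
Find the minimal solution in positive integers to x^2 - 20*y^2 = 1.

First expand sqrt(20) as a continued fraction. With x_i = (sqrt(20) + m_i)/d_i and (m_0, d_0) = (0, 1): a_0 = floor(sqrt(20)) = 4, since 4^2 = 16 <= 20 < 25 = 5^2.
Iterate m_{i+1} = d_i*a_i - m_i, d_{i+1} = (20 - m_{i+1}^2)/d_i, a_{i+1} = floor((a_0 + m_{i+1})/d_{i+1}):
  m_1 = 1*4 - 0 = 4, d_1 = (20 - 4^2)/1 = 4/1 = 4, a_1 = floor((4 + 4)/4) = 2.
  m_2 = 4*2 - 4 = 4, d_2 = (20 - 4^2)/4 = 4/4 = 1, a_2 = floor((4 + 4)/1) = 8.
  m_3 = 1*8 - 4 = 4, d_3 = (20 - 4^2)/1 = 4/1 = 4: (m_3, d_3) = (m_1, d_1) = (4, 4), so from here the quotients repeat a_1, a_2; the period length is 2.
So sqrt(20) = [4; (2, 8)] with period length k = 2.
k is even, so the fundamental solution of x^2 - 20y^2 = 1 is (p_{k-1}, q_{k-1}) = (p_1, q_1); compute convergents through index 1.
Convergents (p_i = a_i*p_{i-1} + p_{i-2}, q_i = a_i*q_{i-1} + q_{i-2} with p_{-2}=0, p_{-1}=1, q_{-2}=1, q_{-1}=0):
  i=0: a_0=4, p_0 = 4*1 + 0 = 4, q_0 = 4*0 + 1 = 1.
  i=1: a_1=2, p_1 = 2*4 + 1 = 9, q_1 = 2*1 + 0 = 2.
Check: 9^2 - 20*2^2 = 81 - 80 = 1, so (x, y) = (9, 2) solves the equation, and by the theorem it is the least positive solution.

(x, y) = (9, 2)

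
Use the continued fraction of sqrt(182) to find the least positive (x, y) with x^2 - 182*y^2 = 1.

(x, y) = (27, 2)

First expand sqrt(182) as a continued fraction. With x_i = (sqrt(182) + m_i)/d_i and (m_0, d_0) = (0, 1): a_0 = floor(sqrt(182)) = 13, since 13^2 = 169 <= 182 < 196 = 14^2.
Iterate m_{i+1} = d_i*a_i - m_i, d_{i+1} = (182 - m_{i+1}^2)/d_i, a_{i+1} = floor((a_0 + m_{i+1})/d_{i+1}):
  m_1 = 1*13 - 0 = 13, d_1 = (182 - 13^2)/1 = 13/1 = 13, a_1 = floor((13 + 13)/13) = 2.
  m_2 = 13*2 - 13 = 13, d_2 = (182 - 13^2)/13 = 13/13 = 1, a_2 = floor((13 + 13)/1) = 26.
  m_3 = 1*26 - 13 = 13, d_3 = (182 - 13^2)/1 = 13/1 = 13: (m_3, d_3) = (m_1, d_1) = (13, 13), so from here the quotients repeat a_1, a_2; the period length is 2.
So sqrt(182) = [13; (2, 26)] with period length k = 2.
k is even, so the fundamental solution of x^2 - 182y^2 = 1 is (p_{k-1}, q_{k-1}) = (p_1, q_1); compute convergents through index 1.
Convergents (p_i = a_i*p_{i-1} + p_{i-2}, q_i = a_i*q_{i-1} + q_{i-2} with p_{-2}=0, p_{-1}=1, q_{-2}=1, q_{-1}=0):
  i=0: a_0=13, p_0 = 13*1 + 0 = 13, q_0 = 13*0 + 1 = 1.
  i=1: a_1=2, p_1 = 2*13 + 1 = 27, q_1 = 2*1 + 0 = 2.
Check: 27^2 - 182*2^2 = 729 - 728 = 1, so (x, y) = (27, 2) solves the equation, and by the theorem it is the least positive solution.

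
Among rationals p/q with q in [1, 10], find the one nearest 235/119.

Expand x = 235/119 as a continued fraction with the Euclidean algorithm:
  235 = 1*119 + 116, so a_0 = 1.
  119 = 1*116 + 3, so a_1 = 1.
  116 = 38*3 + 2, so a_2 = 38.
  3 = 1*2 + 1, so a_3 = 1.
  2 = 2*1 + 0, so a_4 = 2.
so x = [1; 1, 38, 1, 2].
Convergents (p_i = a_i*p_{i-1} + p_{i-2}, q_i = a_i*q_{i-1} + q_{i-2} with p_{-2}=0, p_{-1}=1, q_{-2}=1, q_{-1}=0), until the denominator exceeds 10:
  i=0: a_0=1, p_0 = 1*1 + 0 = 1, q_0 = 1*0 + 1 = 1.
  i=1: a_1=1, p_1 = 1*1 + 1 = 2, q_1 = 1*1 + 0 = 1.
  i=2: a_2=38, p_2 = 38*2 + 1 = 77, q_2 = 38*1 + 1 = 39.
q_2 = 39 > 10, so the last convergent with denominator <= 10 is p_1/q_1 = 2/1.
The closest fraction with denominator <= 10 is either p_1/q_1 or the intermediate fraction (k*p_1 + p_0)/(k*q_1 + q_0) with the largest k >= 1 whose denominator stays <= 10; these approach x as k grows, and every other convergent or intermediate fraction in range is farther away.
Largest k: floor((10 - q_0)/q_1) = floor((10 - 1)/1) = 9.
That gives (9*2 + 1)/(9*1 + 1) = 19/10.
Compare the errors: |x - 2/1| = |235*1 - 2*119|/(119*1) = 3/119, and |x - 19/10| = |235*10 - 19*119|/(119*10) = 89/1190.
Cross-multiplying, 3*1190 = 3570 < 10591 = 89*119, so 3/119 is smaller: the convergent 2/1 is closer to x than 19/10.

2/1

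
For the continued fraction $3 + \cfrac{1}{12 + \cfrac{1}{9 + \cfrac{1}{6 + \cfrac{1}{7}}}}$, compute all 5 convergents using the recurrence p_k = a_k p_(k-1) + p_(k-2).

Using the convergent recurrence p_i = a_i*p_{i-1} + p_{i-2}, q_i = a_i*q_{i-1} + q_{i-2} with p_{-2}=0, p_{-1}=1, q_{-2}=1, q_{-1}=0:
  i=0: a_0=3, p_0 = 3*1 + 0 = 3, q_0 = 3*0 + 1 = 1.
  i=1: a_1=12, p_1 = 12*3 + 1 = 37, q_1 = 12*1 + 0 = 12.
  i=2: a_2=9, p_2 = 9*37 + 3 = 336, q_2 = 9*12 + 1 = 109.
  i=3: a_3=6, p_3 = 6*336 + 37 = 2053, q_3 = 6*109 + 12 = 666.
  i=4: a_4=7, p_4 = 7*2053 + 336 = 14707, q_4 = 7*666 + 109 = 4771.

3/1, 37/12, 336/109, 2053/666, 14707/4771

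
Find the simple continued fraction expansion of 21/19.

[1; 9, 2]

Run the Euclidean algorithm on 21 and 19; the successive quotients are the partial quotients a_0, a_1, ... (each step inverts the fractional part left over by the previous one):
  21 = 1*19 + 2, so a_0 = 1.
  19 = 9*2 + 1, so a_1 = 9.
  2 = 2*1 + 0, so a_2 = 2.
The remainder reaches 0 after 3 divisions, so the expansion has 3 partial quotients, read off in order.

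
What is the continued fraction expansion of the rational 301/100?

[3; 100]

Run the Euclidean algorithm on 301 and 100; the successive quotients are the partial quotients a_0, a_1, ... (each step inverts the fractional part left over by the previous one):
  301 = 3*100 + 1, so a_0 = 3.
  100 = 100*1 + 0, so a_1 = 100.
The remainder reaches 0 after 2 divisions, so the expansion has 2 partial quotients, read off in order.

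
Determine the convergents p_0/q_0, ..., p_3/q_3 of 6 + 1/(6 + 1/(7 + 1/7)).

Using the convergent recurrence p_i = a_i*p_{i-1} + p_{i-2}, q_i = a_i*q_{i-1} + q_{i-2} with p_{-2}=0, p_{-1}=1, q_{-2}=1, q_{-1}=0:
  i=0: a_0=6, p_0 = 6*1 + 0 = 6, q_0 = 6*0 + 1 = 1.
  i=1: a_1=6, p_1 = 6*6 + 1 = 37, q_1 = 6*1 + 0 = 6.
  i=2: a_2=7, p_2 = 7*37 + 6 = 265, q_2 = 7*6 + 1 = 43.
  i=3: a_3=7, p_3 = 7*265 + 37 = 1892, q_3 = 7*43 + 6 = 307.

6/1, 37/6, 265/43, 1892/307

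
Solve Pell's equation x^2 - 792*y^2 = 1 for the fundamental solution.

(x, y) = (197, 7)

First expand sqrt(792) as a continued fraction. With x_i = (sqrt(792) + m_i)/d_i and (m_0, d_0) = (0, 1): a_0 = floor(sqrt(792)) = 28, since 28^2 = 784 <= 792 < 841 = 29^2.
Iterate m_{i+1} = d_i*a_i - m_i, d_{i+1} = (792 - m_{i+1}^2)/d_i, a_{i+1} = floor((a_0 + m_{i+1})/d_{i+1}):
  m_1 = 1*28 - 0 = 28, d_1 = (792 - 28^2)/1 = 8/1 = 8, a_1 = floor((28 + 28)/8) = 7.
  m_2 = 8*7 - 28 = 28, d_2 = (792 - 28^2)/8 = 8/8 = 1, a_2 = floor((28 + 28)/1) = 56.
  m_3 = 1*56 - 28 = 28, d_3 = (792 - 28^2)/1 = 8/1 = 8: (m_3, d_3) = (m_1, d_1) = (28, 8), so from here the quotients repeat a_1, a_2; the period length is 2.
So sqrt(792) = [28; (7, 56)] with period length k = 2.
k is even, so the fundamental solution of x^2 - 792y^2 = 1 is (p_{k-1}, q_{k-1}) = (p_1, q_1); compute convergents through index 1.
Convergents (p_i = a_i*p_{i-1} + p_{i-2}, q_i = a_i*q_{i-1} + q_{i-2} with p_{-2}=0, p_{-1}=1, q_{-2}=1, q_{-1}=0):
  i=0: a_0=28, p_0 = 28*1 + 0 = 28, q_0 = 28*0 + 1 = 1.
  i=1: a_1=7, p_1 = 7*28 + 1 = 197, q_1 = 7*1 + 0 = 7.
Check: 197^2 - 792*7^2 = 38809 - 38808 = 1, so (x, y) = (197, 7) solves the equation, and by the theorem it is the least positive solution.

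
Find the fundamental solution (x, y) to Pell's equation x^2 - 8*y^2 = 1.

(x, y) = (3, 1)

First expand sqrt(8) as a continued fraction. With x_i = (sqrt(8) + m_i)/d_i and (m_0, d_0) = (0, 1): a_0 = floor(sqrt(8)) = 2, since 2^2 = 4 <= 8 < 9 = 3^2.
Iterate m_{i+1} = d_i*a_i - m_i, d_{i+1} = (8 - m_{i+1}^2)/d_i, a_{i+1} = floor((a_0 + m_{i+1})/d_{i+1}):
  m_1 = 1*2 - 0 = 2, d_1 = (8 - 2^2)/1 = 4/1 = 4, a_1 = floor((2 + 2)/4) = 1.
  m_2 = 4*1 - 2 = 2, d_2 = (8 - 2^2)/4 = 4/4 = 1, a_2 = floor((2 + 2)/1) = 4.
  m_3 = 1*4 - 2 = 2, d_3 = (8 - 2^2)/1 = 4/1 = 4: (m_3, d_3) = (m_1, d_1) = (2, 4), so from here the quotients repeat a_1, a_2; the period length is 2.
So sqrt(8) = [2; (1, 4)] with period length k = 2.
k is even, so the fundamental solution of x^2 - 8y^2 = 1 is (p_{k-1}, q_{k-1}) = (p_1, q_1); compute convergents through index 1.
Convergents (p_i = a_i*p_{i-1} + p_{i-2}, q_i = a_i*q_{i-1} + q_{i-2} with p_{-2}=0, p_{-1}=1, q_{-2}=1, q_{-1}=0):
  i=0: a_0=2, p_0 = 2*1 + 0 = 2, q_0 = 2*0 + 1 = 1.
  i=1: a_1=1, p_1 = 1*2 + 1 = 3, q_1 = 1*1 + 0 = 1.
Check: 3^2 - 8*1^2 = 9 - 8 = 1, so (x, y) = (3, 1) solves the equation, and by the theorem it is the least positive solution.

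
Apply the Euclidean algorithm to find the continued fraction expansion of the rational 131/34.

[3; 1, 5, 1, 4]

Run the Euclidean algorithm on 131 and 34; the successive quotients are the partial quotients a_0, a_1, ... (each step inverts the fractional part left over by the previous one):
  131 = 3*34 + 29, so a_0 = 3.
  34 = 1*29 + 5, so a_1 = 1.
  29 = 5*5 + 4, so a_2 = 5.
  5 = 1*4 + 1, so a_3 = 1.
  4 = 4*1 + 0, so a_4 = 4.
The remainder reaches 0 after 5 divisions, so the expansion has 5 partial quotients, read off in order.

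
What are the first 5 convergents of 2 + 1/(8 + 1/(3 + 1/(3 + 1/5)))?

2/1, 17/8, 53/25, 176/83, 933/440

Using the convergent recurrence p_i = a_i*p_{i-1} + p_{i-2}, q_i = a_i*q_{i-1} + q_{i-2} with p_{-2}=0, p_{-1}=1, q_{-2}=1, q_{-1}=0:
  i=0: a_0=2, p_0 = 2*1 + 0 = 2, q_0 = 2*0 + 1 = 1.
  i=1: a_1=8, p_1 = 8*2 + 1 = 17, q_1 = 8*1 + 0 = 8.
  i=2: a_2=3, p_2 = 3*17 + 2 = 53, q_2 = 3*8 + 1 = 25.
  i=3: a_3=3, p_3 = 3*53 + 17 = 176, q_3 = 3*25 + 8 = 83.
  i=4: a_4=5, p_4 = 5*176 + 53 = 933, q_4 = 5*83 + 25 = 440.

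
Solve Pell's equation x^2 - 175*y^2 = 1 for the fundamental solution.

(x, y) = (2024, 153)

First expand sqrt(175) as a continued fraction. With x_i = (sqrt(175) + m_i)/d_i and (m_0, d_0) = (0, 1): a_0 = floor(sqrt(175)) = 13, since 13^2 = 169 <= 175 < 196 = 14^2.
Iterate m_{i+1} = d_i*a_i - m_i, d_{i+1} = (175 - m_{i+1}^2)/d_i, a_{i+1} = floor((a_0 + m_{i+1})/d_{i+1}):
  m_1 = 1*13 - 0 = 13, d_1 = (175 - 13^2)/1 = 6/1 = 6, a_1 = floor((13 + 13)/6) = 4.
  m_2 = 6*4 - 13 = 11, d_2 = (175 - 11^2)/6 = 54/6 = 9, a_2 = floor((13 + 11)/9) = 2.
  m_3 = 9*2 - 11 = 7, d_3 = (175 - 7^2)/9 = 126/9 = 14, a_3 = floor((13 + 7)/14) = 1.
  m_4 = 14*1 - 7 = 7, d_4 = (175 - 7^2)/14 = 126/14 = 9, a_4 = floor((13 + 7)/9) = 2.
  m_5 = 9*2 - 7 = 11, d_5 = (175 - 11^2)/9 = 54/9 = 6, a_5 = floor((13 + 11)/6) = 4.
  m_6 = 6*4 - 11 = 13, d_6 = (175 - 13^2)/6 = 6/6 = 1, a_6 = floor((13 + 13)/1) = 26.
  m_7 = 1*26 - 13 = 13, d_7 = (175 - 13^2)/1 = 6/1 = 6: (m_7, d_7) = (m_1, d_1) = (13, 6), so from here the quotients repeat a_1, ..., a_6; the period length is 6.
So sqrt(175) = [13; (4, 2, 1, 2, 4, 26)] with period length k = 6.
k is even, so the fundamental solution of x^2 - 175y^2 = 1 is (p_{k-1}, q_{k-1}) = (p_5, q_5); compute convergents through index 5.
Convergents (p_i = a_i*p_{i-1} + p_{i-2}, q_i = a_i*q_{i-1} + q_{i-2} with p_{-2}=0, p_{-1}=1, q_{-2}=1, q_{-1}=0):
  i=0: a_0=13, p_0 = 13*1 + 0 = 13, q_0 = 13*0 + 1 = 1.
  i=1: a_1=4, p_1 = 4*13 + 1 = 53, q_1 = 4*1 + 0 = 4.
  i=2: a_2=2, p_2 = 2*53 + 13 = 119, q_2 = 2*4 + 1 = 9.
  i=3: a_3=1, p_3 = 1*119 + 53 = 172, q_3 = 1*9 + 4 = 13.
  i=4: a_4=2, p_4 = 2*172 + 119 = 463, q_4 = 2*13 + 9 = 35.
  i=5: a_5=4, p_5 = 4*463 + 172 = 2024, q_5 = 4*35 + 13 = 153.
Check: 2024^2 - 175*153^2 = 4096576 - 4096575 = 1, so (x, y) = (2024, 153) solves the equation, and by the theorem it is the least positive solution.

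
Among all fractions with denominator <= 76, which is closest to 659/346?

40/21

Expand x = 659/346 as a continued fraction with the Euclidean algorithm:
  659 = 1*346 + 313, so a_0 = 1.
  346 = 1*313 + 33, so a_1 = 1.
  313 = 9*33 + 16, so a_2 = 9.
  33 = 2*16 + 1, so a_3 = 2.
  16 = 16*1 + 0, so a_4 = 16.
so x = [1; 1, 9, 2, 16].
Convergents (p_i = a_i*p_{i-1} + p_{i-2}, q_i = a_i*q_{i-1} + q_{i-2} with p_{-2}=0, p_{-1}=1, q_{-2}=1, q_{-1}=0), until the denominator exceeds 76:
  i=0: a_0=1, p_0 = 1*1 + 0 = 1, q_0 = 1*0 + 1 = 1.
  i=1: a_1=1, p_1 = 1*1 + 1 = 2, q_1 = 1*1 + 0 = 1.
  i=2: a_2=9, p_2 = 9*2 + 1 = 19, q_2 = 9*1 + 1 = 10.
  i=3: a_3=2, p_3 = 2*19 + 2 = 40, q_3 = 2*10 + 1 = 21.
  i=4: a_4=16, p_4 = 16*40 + 19 = 659, q_4 = 16*21 + 10 = 346.
q_4 = 346 > 76, so the last convergent with denominator <= 76 is p_3/q_3 = 40/21.
The closest fraction with denominator <= 76 is either p_3/q_3 or the intermediate fraction (k*p_3 + p_2)/(k*q_3 + q_2) with the largest k >= 1 whose denominator stays <= 76; these approach x as k grows, and every other convergent or intermediate fraction in range is farther away.
Largest k: floor((76 - q_2)/q_3) = floor((76 - 10)/21) = 3.
That gives (3*40 + 19)/(3*21 + 10) = 139/73.
Compare the errors: |x - 40/21| = |659*21 - 40*346|/(346*21) = 1/7266, and |x - 139/73| = |659*73 - 139*346|/(346*73) = 13/25258.
Cross-multiplying, 1*25258 = 25258 < 94458 = 13*7266, so 1/7266 is smaller: the convergent 40/21 is closer to x than 139/73.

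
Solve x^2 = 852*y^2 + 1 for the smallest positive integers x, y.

(x, y) = (194399, 6660)

First expand sqrt(852) as a continued fraction. With x_i = (sqrt(852) + m_i)/d_i and (m_0, d_0) = (0, 1): a_0 = floor(sqrt(852)) = 29, since 29^2 = 841 <= 852 < 900 = 30^2.
Iterate m_{i+1} = d_i*a_i - m_i, d_{i+1} = (852 - m_{i+1}^2)/d_i, a_{i+1} = floor((a_0 + m_{i+1})/d_{i+1}):
  m_1 = 1*29 - 0 = 29, d_1 = (852 - 29^2)/1 = 11/1 = 11, a_1 = floor((29 + 29)/11) = 5.
  m_2 = 11*5 - 29 = 26, d_2 = (852 - 26^2)/11 = 176/11 = 16, a_2 = floor((29 + 26)/16) = 3.
  m_3 = 16*3 - 26 = 22, d_3 = (852 - 22^2)/16 = 368/16 = 23, a_3 = floor((29 + 22)/23) = 2.
  m_4 = 23*2 - 22 = 24, d_4 = (852 - 24^2)/23 = 276/23 = 12, a_4 = floor((29 + 24)/12) = 4.
  m_5 = 12*4 - 24 = 24, d_5 = (852 - 24^2)/12 = 276/12 = 23, a_5 = floor((29 + 24)/23) = 2.
  m_6 = 23*2 - 24 = 22, d_6 = (852 - 22^2)/23 = 368/23 = 16, a_6 = floor((29 + 22)/16) = 3.
  m_7 = 16*3 - 22 = 26, d_7 = (852 - 26^2)/16 = 176/16 = 11, a_7 = floor((29 + 26)/11) = 5.
  m_8 = 11*5 - 26 = 29, d_8 = (852 - 29^2)/11 = 11/11 = 1, a_8 = floor((29 + 29)/1) = 58.
  m_9 = 1*58 - 29 = 29, d_9 = (852 - 29^2)/1 = 11/1 = 11: (m_9, d_9) = (m_1, d_1) = (29, 11), so from here the quotients repeat a_1, ..., a_8; the period length is 8.
So sqrt(852) = [29; (5, 3, 2, 4, 2, 3, 5, 58)] with period length k = 8.
k is even, so the fundamental solution of x^2 - 852y^2 = 1 is (p_{k-1}, q_{k-1}) = (p_7, q_7); compute convergents through index 7.
Convergents (p_i = a_i*p_{i-1} + p_{i-2}, q_i = a_i*q_{i-1} + q_{i-2} with p_{-2}=0, p_{-1}=1, q_{-2}=1, q_{-1}=0):
  i=0: a_0=29, p_0 = 29*1 + 0 = 29, q_0 = 29*0 + 1 = 1.
  i=1: a_1=5, p_1 = 5*29 + 1 = 146, q_1 = 5*1 + 0 = 5.
  i=2: a_2=3, p_2 = 3*146 + 29 = 467, q_2 = 3*5 + 1 = 16.
  i=3: a_3=2, p_3 = 2*467 + 146 = 1080, q_3 = 2*16 + 5 = 37.
  i=4: a_4=4, p_4 = 4*1080 + 467 = 4787, q_4 = 4*37 + 16 = 164.
  i=5: a_5=2, p_5 = 2*4787 + 1080 = 10654, q_5 = 2*164 + 37 = 365.
  i=6: a_6=3, p_6 = 3*10654 + 4787 = 36749, q_6 = 3*365 + 164 = 1259.
  i=7: a_7=5, p_7 = 5*36749 + 10654 = 194399, q_7 = 5*1259 + 365 = 6660.
Check: 194399^2 - 852*6660^2 = 37790971201 - 37790971200 = 1, so (x, y) = (194399, 6660) solves the equation, and by the theorem it is the least positive solution.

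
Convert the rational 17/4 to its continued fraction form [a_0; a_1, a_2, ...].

Run the Euclidean algorithm on 17 and 4; the successive quotients are the partial quotients a_0, a_1, ... (each step inverts the fractional part left over by the previous one):
  17 = 4*4 + 1, so a_0 = 4.
  4 = 4*1 + 0, so a_1 = 4.
The remainder reaches 0 after 2 divisions, so the expansion has 2 partial quotients, read off in order.

[4; 4]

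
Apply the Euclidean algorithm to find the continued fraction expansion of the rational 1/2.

Run the Euclidean algorithm on 1 and 2; the successive quotients are the partial quotients a_0, a_1, ... (each step inverts the fractional part left over by the previous one):
  1 = 0*2 + 1, so a_0 = 0.
  2 = 2*1 + 0, so a_1 = 2.
The remainder reaches 0 after 2 divisions, so the expansion has 2 partial quotients, read off in order.

[0; 2]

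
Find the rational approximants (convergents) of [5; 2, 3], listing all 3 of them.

5/1, 11/2, 38/7

Using the convergent recurrence p_i = a_i*p_{i-1} + p_{i-2}, q_i = a_i*q_{i-1} + q_{i-2} with p_{-2}=0, p_{-1}=1, q_{-2}=1, q_{-1}=0:
  i=0: a_0=5, p_0 = 5*1 + 0 = 5, q_0 = 5*0 + 1 = 1.
  i=1: a_1=2, p_1 = 2*5 + 1 = 11, q_1 = 2*1 + 0 = 2.
  i=2: a_2=3, p_2 = 3*11 + 5 = 38, q_2 = 3*2 + 1 = 7.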